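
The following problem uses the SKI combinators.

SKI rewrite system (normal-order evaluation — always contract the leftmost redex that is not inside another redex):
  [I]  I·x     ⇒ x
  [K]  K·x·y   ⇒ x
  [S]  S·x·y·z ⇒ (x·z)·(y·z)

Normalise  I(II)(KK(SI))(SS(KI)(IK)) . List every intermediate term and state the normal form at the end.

  start: I(II)(KK(SI))(SS(KI)(IK))
  →1  II(KK(SI))(SS(KI)(IK))
  →2  I(KK(SI))(SS(KI)(IK))
  →3  KK(SI)(SS(KI)(IK))
  →4  K(SS(KI)(IK))
  →5  K(S(IK)(KI(IK)))
  →6  K(SK(KI(IK)))
  →7  K(SKI)

Answer: normal form = K(SKI)  (in 7 steps)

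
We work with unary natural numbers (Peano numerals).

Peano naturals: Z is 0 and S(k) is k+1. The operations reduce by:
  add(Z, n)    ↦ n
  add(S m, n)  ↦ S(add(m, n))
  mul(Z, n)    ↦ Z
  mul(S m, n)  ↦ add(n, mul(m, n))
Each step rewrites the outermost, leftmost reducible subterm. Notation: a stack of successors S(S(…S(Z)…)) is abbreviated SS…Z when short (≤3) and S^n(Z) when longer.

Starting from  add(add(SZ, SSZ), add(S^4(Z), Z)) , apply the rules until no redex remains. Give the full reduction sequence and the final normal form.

Answer: normal form = S^7(Z)  (in 11 steps)

Working:
  start: add(add(SZ, SSZ), add(S^4(Z), Z))
  [1] add(S(add(Z, SSZ)), add(S^4(Z), Z))
  [2] S(add(add(Z, SSZ), add(S^4(Z), Z)))
  [3] S(add(SSZ, add(S^4(Z), Z)))
  [4] S(S(add(SZ, add(S^4(Z), Z))))
  [5] S(S(S(add(Z, add(S^4(Z), Z)))))
  [6] S(S(S(add(S^4(Z), Z))))
  [7] S(S(S(S(add(SSSZ, Z)))))
  [8] S(S(S(S(S(add(SSZ, Z))))))
  [9] S(S(S(S(S(S(add(SZ, Z)))))))
  [10] S(S(S(S(S(S(S(add(Z, Z))))))))
  [11] S^7(Z)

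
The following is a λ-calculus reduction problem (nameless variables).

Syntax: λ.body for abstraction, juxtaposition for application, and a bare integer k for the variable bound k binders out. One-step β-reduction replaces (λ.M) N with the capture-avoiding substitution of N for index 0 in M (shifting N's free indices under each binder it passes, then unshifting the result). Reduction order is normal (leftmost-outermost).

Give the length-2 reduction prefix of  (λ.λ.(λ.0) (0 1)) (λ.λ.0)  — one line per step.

Answer: after 2 steps: λ.0 (λ.λ.0)

Reduction:
  start: (λ.λ.(λ.0) (0 1)) (λ.λ.0)
  [1] λ.(λ.0) (0 (λ.λ.0))
  [2] λ.0 (λ.λ.0)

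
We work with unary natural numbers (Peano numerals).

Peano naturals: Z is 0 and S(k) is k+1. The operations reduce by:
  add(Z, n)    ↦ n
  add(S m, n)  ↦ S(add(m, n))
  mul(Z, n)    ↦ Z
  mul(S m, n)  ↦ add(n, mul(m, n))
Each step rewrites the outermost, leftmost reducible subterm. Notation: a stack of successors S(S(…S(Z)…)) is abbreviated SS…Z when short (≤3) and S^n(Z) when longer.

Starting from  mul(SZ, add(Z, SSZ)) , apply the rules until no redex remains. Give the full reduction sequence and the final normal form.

Answer: normal form = SSZ  (in 6 steps)

Reduction:
  start: mul(SZ, add(Z, SSZ))
  →1  add(add(Z, SSZ), mul(Z, add(Z, SSZ)))
  →2  add(SSZ, mul(Z, add(Z, SSZ)))
  →3  S(add(SZ, mul(Z, add(Z, SSZ))))
  →4  S(S(add(Z, mul(Z, add(Z, SSZ)))))
  →5  S(S(mul(Z, add(Z, SSZ))))
  →6  SSZ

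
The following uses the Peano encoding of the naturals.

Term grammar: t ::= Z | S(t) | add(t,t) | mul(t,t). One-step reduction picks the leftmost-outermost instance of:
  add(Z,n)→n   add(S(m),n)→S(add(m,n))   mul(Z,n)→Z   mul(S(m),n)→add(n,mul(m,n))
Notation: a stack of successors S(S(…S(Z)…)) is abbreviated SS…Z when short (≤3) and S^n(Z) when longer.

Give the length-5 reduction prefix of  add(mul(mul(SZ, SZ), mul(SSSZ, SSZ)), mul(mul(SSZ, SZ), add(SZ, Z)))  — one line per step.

  start: add(mul(mul(SZ, SZ), mul(SSSZ, SSZ)), mul(mul(SSZ, SZ), add(SZ, Z)))
  [1] add(mul(add(SZ, mul(Z, SZ)), mul(SSSZ, SSZ)), mul(mul(SSZ, SZ), add(SZ, Z)))
  [2] add(mul(S(add(Z, mul(Z, SZ))), mul(SSSZ, SSZ)), mul(mul(SSZ, SZ), add(SZ, Z)))
  [3] add(add(mul(SSSZ, SSZ), mul(add(Z, mul(Z, SZ)), mul(SSSZ, SSZ))), mul(mul(SSZ, SZ), add(SZ, Z)))
  [4] add(add(add(SSZ, mul(SSZ, SSZ)), mul(add(Z, mul(Z, SZ)), mul(SSSZ, SSZ))), mul(mul(SSZ, SZ), add(SZ, Z)))
  [5] add(add(S(add(SZ, mul(SSZ, SSZ))), mul(add(Z, mul(Z, SZ)), mul(SSSZ, SSZ))), mul(mul(SSZ, SZ), add(SZ, Z)))

Answer: after 5 steps: add(add(S(add(SZ, mul(SSZ, SSZ))), mul(add(Z, mul(Z, SZ)), mul(SSSZ, SSZ))), mul(mul(SSZ, SZ), add(SZ, Z)))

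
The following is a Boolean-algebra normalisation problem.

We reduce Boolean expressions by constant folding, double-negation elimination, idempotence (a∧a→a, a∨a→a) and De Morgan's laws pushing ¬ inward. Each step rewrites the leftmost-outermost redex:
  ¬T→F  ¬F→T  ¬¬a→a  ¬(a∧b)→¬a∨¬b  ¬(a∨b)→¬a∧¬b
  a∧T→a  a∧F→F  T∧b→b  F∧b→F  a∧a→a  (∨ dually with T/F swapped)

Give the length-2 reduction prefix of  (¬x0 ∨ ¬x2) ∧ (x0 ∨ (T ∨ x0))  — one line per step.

  start: (¬x0 ∨ ¬x2) ∧ (x0 ∨ (T ∨ x0))
  [1] (¬x0 ∨ ¬x2) ∧ (x0 ∨ T)
  [2] (¬x0 ∨ ¬x2) ∧ T

Answer: after 2 steps: (¬x0 ∨ ¬x2) ∧ T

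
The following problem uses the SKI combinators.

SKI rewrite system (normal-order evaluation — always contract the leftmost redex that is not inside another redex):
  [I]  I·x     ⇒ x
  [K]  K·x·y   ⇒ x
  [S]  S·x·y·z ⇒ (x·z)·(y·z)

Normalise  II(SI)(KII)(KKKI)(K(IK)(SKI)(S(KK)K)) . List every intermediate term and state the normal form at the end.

  start: II(SI)(KII)(KKKI)(K(IK)(SKI)(S(KK)K))
  [1] I(SI)(KII)(KKKI)(K(IK)(SKI)(S(KK)K))
  [2] SI(KII)(KKKI)(K(IK)(SKI)(S(KK)K))
  [3] I(KKKI)(KII(KKKI))(K(IK)(SKI)(S(KK)K))
  [4] KKKI(KII(KKKI))(K(IK)(SKI)(S(KK)K))
  [5] KI(KII(KKKI))(K(IK)(SKI)(S(KK)K))
  [6] I(K(IK)(SKI)(S(KK)K))
  [7] K(IK)(SKI)(S(KK)K)
  [8] IK(S(KK)K)
  [9] K(S(KK)K)

Answer: normal form = K(S(KK)K)  (in 9 steps)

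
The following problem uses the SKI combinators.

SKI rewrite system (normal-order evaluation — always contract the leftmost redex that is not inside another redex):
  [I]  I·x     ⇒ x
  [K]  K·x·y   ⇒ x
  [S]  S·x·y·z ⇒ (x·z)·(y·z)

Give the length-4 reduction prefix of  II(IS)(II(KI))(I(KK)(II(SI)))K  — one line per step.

Answer: after 4 steps: II(KI)K(I(KK)(II(SI))K)

Derivation:
  start: II(IS)(II(KI))(I(KK)(II(SI)))K
  step 1: I(IS)(II(KI))(I(KK)(II(SI)))K
  step 2: IS(II(KI))(I(KK)(II(SI)))K
  step 3: S(II(KI))(I(KK)(II(SI)))K
  step 4: II(KI)K(I(KK)(II(SI))K)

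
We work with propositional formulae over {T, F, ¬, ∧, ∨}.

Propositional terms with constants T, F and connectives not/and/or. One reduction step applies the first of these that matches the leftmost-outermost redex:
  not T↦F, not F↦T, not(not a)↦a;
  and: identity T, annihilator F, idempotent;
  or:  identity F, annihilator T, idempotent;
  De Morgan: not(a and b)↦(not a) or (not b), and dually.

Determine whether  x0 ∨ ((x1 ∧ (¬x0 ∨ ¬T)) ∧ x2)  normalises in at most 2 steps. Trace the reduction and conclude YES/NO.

  start: x0 ∨ ((x1 ∧ (¬x0 ∨ ¬T)) ∧ x2)
  [1] x0 ∨ ((x1 ∧ (¬x0 ∨ F)) ∧ x2)
  [2] x0 ∨ ((x1 ∧ ¬x0) ∧ x2)

Answer: YES — reaches normal form x0 ∨ ((x1 ∧ ¬x0) ∧ x2) in 2 ≤ 2 steps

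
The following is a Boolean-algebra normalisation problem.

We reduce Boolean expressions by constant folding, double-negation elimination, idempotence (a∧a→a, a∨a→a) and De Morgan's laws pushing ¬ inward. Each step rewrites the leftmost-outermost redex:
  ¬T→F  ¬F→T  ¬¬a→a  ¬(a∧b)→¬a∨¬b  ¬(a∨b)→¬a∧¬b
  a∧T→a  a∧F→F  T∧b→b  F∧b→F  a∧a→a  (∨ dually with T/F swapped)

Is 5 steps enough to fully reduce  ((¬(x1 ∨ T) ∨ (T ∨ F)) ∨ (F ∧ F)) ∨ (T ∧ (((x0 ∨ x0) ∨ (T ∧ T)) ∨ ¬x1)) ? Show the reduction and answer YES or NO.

Answer: NO — after 5 steps the term is (T ∨ (F ∧ F)) ∨ (T ∧ (((x0 ∨ x0) ∨ (T ∧ T)) ∨ ¬x1)), not yet normal

Derivation:
  start: ((¬(x1 ∨ T) ∨ (T ∨ F)) ∨ (F ∧ F)) ∨ (T ∧ (((x0 ∨ x0) ∨ (T ∧ T)) ∨ ¬x1))
  [1] (((¬x1 ∧ ¬T) ∨ (T ∨ F)) ∨ (F ∧ F)) ∨ (T ∧ (((x0 ∨ x0) ∨ (T ∧ T)) ∨ ¬x1))
  [2] (((¬x1 ∧ F) ∨ (T ∨ F)) ∨ (F ∧ F)) ∨ (T ∧ (((x0 ∨ x0) ∨ (T ∧ T)) ∨ ¬x1))
  [3] ((F ∨ (T ∨ F)) ∨ (F ∧ F)) ∨ (T ∧ (((x0 ∨ x0) ∨ (T ∧ T)) ∨ ¬x1))
  [4] ((T ∨ F) ∨ (F ∧ F)) ∨ (T ∧ (((x0 ∨ x0) ∨ (T ∧ T)) ∨ ¬x1))
  [5] (T ∨ (F ∧ F)) ∨ (T ∧ (((x0 ∨ x0) ∨ (T ∧ T)) ∨ ¬x1))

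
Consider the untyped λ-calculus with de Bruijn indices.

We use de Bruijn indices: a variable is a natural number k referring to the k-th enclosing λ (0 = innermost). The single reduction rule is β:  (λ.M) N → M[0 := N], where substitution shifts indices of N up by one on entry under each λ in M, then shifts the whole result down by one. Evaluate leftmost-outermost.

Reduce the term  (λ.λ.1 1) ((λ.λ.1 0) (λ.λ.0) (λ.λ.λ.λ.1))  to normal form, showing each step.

  start: (λ.λ.1 1) ((λ.λ.1 0) (λ.λ.0) (λ.λ.λ.λ.1))
  →1  λ.(λ.λ.1 0) (λ.λ.0) (λ.λ.λ.λ.1) ((λ.λ.1 0) (λ.λ.0) (λ.λ.λ.λ.1))
  →2  λ.(λ.(λ.λ.0) 0) (λ.λ.λ.λ.1) ((λ.λ.1 0) (λ.λ.0) (λ.λ.λ.λ.1))
  →3  λ.(λ.λ.0) (λ.λ.λ.λ.1) ((λ.λ.1 0) (λ.λ.0) (λ.λ.λ.λ.1))
  →4  λ.(λ.0) ((λ.λ.1 0) (λ.λ.0) (λ.λ.λ.λ.1))
  →5  λ.(λ.λ.1 0) (λ.λ.0) (λ.λ.λ.λ.1)
  →6  λ.(λ.(λ.λ.0) 0) (λ.λ.λ.λ.1)
  →7  λ.(λ.λ.0) (λ.λ.λ.λ.1)
  →8  λ.λ.0

Answer: normal form = λ.λ.0  (in 8 steps)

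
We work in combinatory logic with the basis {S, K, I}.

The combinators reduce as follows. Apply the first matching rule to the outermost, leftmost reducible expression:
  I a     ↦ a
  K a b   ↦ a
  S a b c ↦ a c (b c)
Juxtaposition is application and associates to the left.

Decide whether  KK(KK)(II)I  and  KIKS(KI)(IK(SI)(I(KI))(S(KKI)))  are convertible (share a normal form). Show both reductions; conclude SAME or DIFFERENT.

Term A:
  start: KK(KK)(II)I
  [1] K(II)I
  [2] II
  [3] I

Term B:
  start: KIKS(KI)(IK(SI)(I(KI))(S(KKI)))
  [1] IS(KI)(IK(SI)(I(KI))(S(KKI)))
  [2] S(KI)(IK(SI)(I(KI))(S(KKI)))
  [3] S(KI)(K(SI)(I(KI))(S(KKI)))
  [4] S(KI)(SI(S(KKI)))
  [5] S(KI)(SI(SK))

Answer: DIFFERENT — A ⇓ I, B ⇓ S(KI)(SI(SK))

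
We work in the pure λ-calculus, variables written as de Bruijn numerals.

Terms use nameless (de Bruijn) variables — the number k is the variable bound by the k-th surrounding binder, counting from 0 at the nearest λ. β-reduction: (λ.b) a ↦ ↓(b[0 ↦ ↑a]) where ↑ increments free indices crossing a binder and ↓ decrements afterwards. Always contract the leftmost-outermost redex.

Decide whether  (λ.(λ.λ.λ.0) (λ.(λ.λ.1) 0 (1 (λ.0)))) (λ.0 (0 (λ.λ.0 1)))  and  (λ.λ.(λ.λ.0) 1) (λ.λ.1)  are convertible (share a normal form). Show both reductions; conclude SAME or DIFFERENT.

Term A:
  start: (λ.(λ.λ.λ.0) (λ.(λ.λ.1) 0 (1 (λ.0)))) (λ.0 (0 (λ.λ.0 1)))
  [1] (λ.λ.λ.0) (λ.(λ.λ.1) 0 ((λ.0 (0 (λ.λ.0 1))) (λ.0)))
  [2] λ.λ.0

Term B:
  start: (λ.λ.(λ.λ.0) 1) (λ.λ.1)
  [1] λ.(λ.λ.0) (λ.λ.1)
  [2] λ.λ.0

Answer: SAME — A ⇓ λ.λ.0, B ⇓ λ.λ.0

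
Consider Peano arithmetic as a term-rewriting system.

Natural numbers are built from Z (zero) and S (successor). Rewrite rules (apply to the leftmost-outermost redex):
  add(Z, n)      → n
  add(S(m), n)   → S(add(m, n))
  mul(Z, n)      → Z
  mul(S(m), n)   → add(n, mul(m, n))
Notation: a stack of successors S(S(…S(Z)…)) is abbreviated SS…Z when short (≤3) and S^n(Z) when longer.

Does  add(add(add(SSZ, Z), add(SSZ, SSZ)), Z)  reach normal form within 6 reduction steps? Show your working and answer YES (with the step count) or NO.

Answer: NO — after 6 steps the term is S(S(add(add(add(Z, Z), add(SSZ, SSZ)), Z))), not yet normal

Working:
  start: add(add(add(SSZ, Z), add(SSZ, SSZ)), Z)
  →1  add(add(S(add(SZ, Z)), add(SSZ, SSZ)), Z)
  →2  add(S(add(add(SZ, Z), add(SSZ, SSZ))), Z)
  →3  S(add(add(add(SZ, Z), add(SSZ, SSZ)), Z))
  →4  S(add(add(S(add(Z, Z)), add(SSZ, SSZ)), Z))
  →5  S(add(S(add(add(Z, Z), add(SSZ, SSZ))), Z))
  →6  S(S(add(add(add(Z, Z), add(SSZ, SSZ)), Z)))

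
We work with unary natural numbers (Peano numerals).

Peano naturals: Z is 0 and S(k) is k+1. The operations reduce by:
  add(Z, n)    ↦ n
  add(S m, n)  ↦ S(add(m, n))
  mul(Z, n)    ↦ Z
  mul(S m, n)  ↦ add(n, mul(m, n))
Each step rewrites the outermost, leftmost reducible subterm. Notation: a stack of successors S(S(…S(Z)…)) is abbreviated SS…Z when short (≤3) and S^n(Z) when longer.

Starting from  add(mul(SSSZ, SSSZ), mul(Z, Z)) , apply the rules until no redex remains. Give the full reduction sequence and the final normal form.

  start: add(mul(SSSZ, SSSZ), mul(Z, Z))
  [1] add(add(SSSZ, mul(SSZ, SSSZ)), mul(Z, Z))
  [2] add(S(add(SSZ, mul(SSZ, SSSZ))), mul(Z, Z))
  [3] S(add(add(SSZ, mul(SSZ, SSSZ)), mul(Z, Z)))
  [4] S(add(S(add(SZ, mul(SSZ, SSSZ))), mul(Z, Z)))
  [5] S(S(add(add(SZ, mul(SSZ, SSSZ)), mul(Z, Z))))
  [6] S(S(add(S(add(Z, mul(SSZ, SSSZ))), mul(Z, Z))))
  [7] S(S(S(add(add(Z, mul(SSZ, SSSZ)), mul(Z, Z)))))
  [8] S(S(S(add(mul(SSZ, SSSZ), mul(Z, Z)))))
  [9] S(S(S(add(add(SSSZ, mul(SZ, SSSZ)), mul(Z, Z)))))
  [10] S(S(S(add(S(add(SSZ, mul(SZ, SSSZ))), mul(Z, Z)))))
  [11] S(S(S(S(add(add(SSZ, mul(SZ, SSSZ)), mul(Z, Z))))))
  [12] S(S(S(S(add(S(add(SZ, mul(SZ, SSSZ))), mul(Z, Z))))))
  [13] S(S(S(S(S(add(add(SZ, mul(SZ, SSSZ)), mul(Z, Z)))))))
  [14] S(S(S(S(S(add(S(add(Z, mul(SZ, SSSZ))), mul(Z, Z)))))))
  [15] S(S(S(S(S(S(add(add(Z, mul(SZ, SSSZ)), mul(Z, Z))))))))
  [16] S(S(S(S(S(S(add(mul(SZ, SSSZ), mul(Z, Z))))))))
  [17] S(S(S(S(S(S(add(add(SSSZ, mul(Z, SSSZ)), mul(Z, Z))))))))
  [18] S(S(S(S(S(S(add(S(add(SSZ, mul(Z, SSSZ))), mul(Z, Z))))))))
  [19] S(S(S(S(S(S(S(add(add(SSZ, mul(Z, SSSZ)), mul(Z, Z)))))))))
  [20] S(S(S(S(S(S(S(add(S(add(SZ, mul(Z, SSSZ))), mul(Z, Z)))))))))
  [21] S(S(S(S(S(S(S(S(add(add(SZ, mul(Z, SSSZ)), mul(Z, Z))))))))))
  [22] S(S(S(S(S(S(S(S(add(S(add(Z, mul(Z, SSSZ))), mul(Z, Z))))))))))
  [23] S(S(S(S(S(S(S(S(S(add(add(Z, mul(Z, SSSZ)), mul(Z, Z)))))))))))
  [24] S(S(S(S(S(S(S(S(S(add(mul(Z, SSSZ), mul(Z, Z)))))))))))
  [25] S(S(S(S(S(S(S(S(S(add(Z, mul(Z, Z)))))))))))
  [26] S(S(S(S(S(S(S(S(S(mul(Z, Z))))))))))
  [27] S^9(Z)

Answer: normal form = S^9(Z)  (in 27 steps)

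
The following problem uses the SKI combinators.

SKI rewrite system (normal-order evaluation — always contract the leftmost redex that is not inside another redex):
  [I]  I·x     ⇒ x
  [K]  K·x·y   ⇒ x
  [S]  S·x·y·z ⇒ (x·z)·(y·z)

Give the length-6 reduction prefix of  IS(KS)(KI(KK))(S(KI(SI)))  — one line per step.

Answer: after 6 steps: S(SI)

Reduction:
  start: IS(KS)(KI(KK))(S(KI(SI)))
  →1  S(KS)(KI(KK))(S(KI(SI)))
  →2  KS(S(KI(SI)))(KI(KK)(S(KI(SI))))
  →3  S(KI(KK)(S(KI(SI))))
  →4  S(I(S(KI(SI))))
  →5  S(S(KI(SI)))
  →6  S(SI)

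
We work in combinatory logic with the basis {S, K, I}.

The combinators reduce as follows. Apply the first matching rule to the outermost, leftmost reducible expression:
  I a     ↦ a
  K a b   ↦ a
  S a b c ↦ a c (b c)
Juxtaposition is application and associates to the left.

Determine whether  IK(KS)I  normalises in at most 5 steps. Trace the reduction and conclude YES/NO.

  start: IK(KS)I
  →1  K(KS)I
  →2  KS

Answer: YES — reaches normal form KS in 2 ≤ 5 steps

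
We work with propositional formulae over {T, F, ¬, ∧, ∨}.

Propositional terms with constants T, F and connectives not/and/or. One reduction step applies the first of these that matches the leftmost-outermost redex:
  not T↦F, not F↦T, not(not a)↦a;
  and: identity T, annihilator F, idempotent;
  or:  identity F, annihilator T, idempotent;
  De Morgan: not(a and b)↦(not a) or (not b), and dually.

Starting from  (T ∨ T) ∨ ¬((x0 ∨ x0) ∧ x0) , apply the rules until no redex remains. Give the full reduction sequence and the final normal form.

  start: (T ∨ T) ∨ ¬((x0 ∨ x0) ∧ x0)
  step 1: T ∨ ¬((x0 ∨ x0) ∧ x0)
  step 2: T

Answer: normal form = T  (in 2 steps)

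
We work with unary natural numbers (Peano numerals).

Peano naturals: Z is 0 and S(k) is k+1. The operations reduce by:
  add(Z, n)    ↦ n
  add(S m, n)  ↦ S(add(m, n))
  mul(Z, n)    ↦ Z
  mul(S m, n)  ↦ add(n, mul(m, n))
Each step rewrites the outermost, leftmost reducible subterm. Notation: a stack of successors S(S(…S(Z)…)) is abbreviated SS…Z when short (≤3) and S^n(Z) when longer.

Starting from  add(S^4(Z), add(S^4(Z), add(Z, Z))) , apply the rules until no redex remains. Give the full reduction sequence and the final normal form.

  start: add(S^4(Z), add(S^4(Z), add(Z, Z)))
  step 1: S(add(SSSZ, add(S^4(Z), add(Z, Z))))
  step 2: S(S(add(SSZ, add(S^4(Z), add(Z, Z)))))
  step 3: S(S(S(add(SZ, add(S^4(Z), add(Z, Z))))))
  step 4: S(S(S(S(add(Z, add(S^4(Z), add(Z, Z)))))))
  step 5: S(S(S(S(add(S^4(Z), add(Z, Z))))))
  step 6: S(S(S(S(S(add(SSSZ, add(Z, Z)))))))
  step 7: S(S(S(S(S(S(add(SSZ, add(Z, Z))))))))
  step 8: S(S(S(S(S(S(S(add(SZ, add(Z, Z)))))))))
  step 9: S(S(S(S(S(S(S(S(add(Z, add(Z, Z))))))))))
  step 10: S(S(S(S(S(S(S(S(add(Z, Z)))))))))
  step 11: S^8(Z)

Answer: normal form = S^8(Z)  (in 11 steps)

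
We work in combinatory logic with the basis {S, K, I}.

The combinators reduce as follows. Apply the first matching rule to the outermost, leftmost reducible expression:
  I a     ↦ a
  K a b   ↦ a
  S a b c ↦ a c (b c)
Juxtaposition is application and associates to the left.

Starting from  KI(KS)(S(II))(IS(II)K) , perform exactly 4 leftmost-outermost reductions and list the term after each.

  start: KI(KS)(S(II))(IS(II)K)
  step 1: I(S(II))(IS(II)K)
  step 2: S(II)(IS(II)K)
  step 3: SI(IS(II)K)
  step 4: SI(S(II)K)

Answer: after 4 steps: SI(S(II)K)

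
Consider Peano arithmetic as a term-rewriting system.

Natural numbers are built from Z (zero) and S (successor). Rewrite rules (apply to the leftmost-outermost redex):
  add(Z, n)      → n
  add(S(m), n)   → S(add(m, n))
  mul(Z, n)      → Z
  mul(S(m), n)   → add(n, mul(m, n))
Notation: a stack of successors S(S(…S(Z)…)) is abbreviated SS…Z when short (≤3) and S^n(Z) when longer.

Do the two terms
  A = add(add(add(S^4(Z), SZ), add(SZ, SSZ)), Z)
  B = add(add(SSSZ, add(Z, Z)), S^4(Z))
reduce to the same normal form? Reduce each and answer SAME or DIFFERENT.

Answer: DIFFERENT — A ⇓ S^8(Z), B ⇓ S^7(Z)

Working:
Term A:
  start: add(add(add(S^4(Z), SZ), add(SZ, SSZ)), Z)
  step 1: add(add(S(add(SSSZ, SZ)), add(SZ, SSZ)), Z)
  step 2: add(S(add(add(SSSZ, SZ), add(SZ, SSZ))), Z)
  step 3: S(add(add(add(SSSZ, SZ), add(SZ, SSZ)), Z))
  step 4: S(add(add(S(add(SSZ, SZ)), add(SZ, SSZ)), Z))
  step 5: S(add(S(add(add(SSZ, SZ), add(SZ, SSZ))), Z))
  step 6: S(S(add(add(add(SSZ, SZ), add(SZ, SSZ)), Z)))
  step 7: S(S(add(add(S(add(SZ, SZ)), add(SZ, SSZ)), Z)))
  step 8: S(S(add(S(add(add(SZ, SZ), add(SZ, SSZ))), Z)))
  step 9: S(S(S(add(add(add(SZ, SZ), add(SZ, SSZ)), Z))))
  step 10: S(S(S(add(add(S(add(Z, SZ)), add(SZ, SSZ)), Z))))
  step 11: S(S(S(add(S(add(add(Z, SZ), add(SZ, SSZ))), Z))))
  step 12: S(S(S(S(add(add(add(Z, SZ), add(SZ, SSZ)), Z)))))
  step 13: S(S(S(S(add(add(SZ, add(SZ, SSZ)), Z)))))
  step 14: S(S(S(S(add(S(add(Z, add(SZ, SSZ))), Z)))))
  step 15: S(S(S(S(S(add(add(Z, add(SZ, SSZ)), Z))))))
  step 16: S(S(S(S(S(add(add(SZ, SSZ), Z))))))
  step 17: S(S(S(S(S(add(S(add(Z, SSZ)), Z))))))
  step 18: S(S(S(S(S(S(add(add(Z, SSZ), Z)))))))
  step 19: S(S(S(S(S(S(add(SSZ, Z)))))))
  step 20: S(S(S(S(S(S(S(add(SZ, Z))))))))
  step 21: S(S(S(S(S(S(S(S(add(Z, Z)))))))))
  step 22: S^8(Z)

Term B:
  start: add(add(SSSZ, add(Z, Z)), S^4(Z))
  step 1: add(S(add(SSZ, add(Z, Z))), S^4(Z))
  step 2: S(add(add(SSZ, add(Z, Z)), S^4(Z)))
  step 3: S(add(S(add(SZ, add(Z, Z))), S^4(Z)))
  step 4: S(S(add(add(SZ, add(Z, Z)), S^4(Z))))
  step 5: S(S(add(S(add(Z, add(Z, Z))), S^4(Z))))
  step 6: S(S(S(add(add(Z, add(Z, Z)), S^4(Z)))))
  step 7: S(S(S(add(add(Z, Z), S^4(Z)))))
  step 8: S(S(S(add(Z, S^4(Z)))))
  step 9: S^7(Z)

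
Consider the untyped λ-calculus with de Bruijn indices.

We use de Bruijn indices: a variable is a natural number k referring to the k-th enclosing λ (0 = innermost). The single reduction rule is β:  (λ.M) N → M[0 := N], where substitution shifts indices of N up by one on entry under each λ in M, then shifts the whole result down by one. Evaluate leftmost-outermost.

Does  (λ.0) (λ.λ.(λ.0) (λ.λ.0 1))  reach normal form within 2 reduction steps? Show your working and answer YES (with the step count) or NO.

Answer: YES — reaches normal form λ.λ.λ.λ.0 1 in 2 ≤ 2 steps

Reduction:
  start: (λ.0) (λ.λ.(λ.0) (λ.λ.0 1))
  [1] λ.λ.(λ.0) (λ.λ.0 1)
  [2] λ.λ.λ.λ.0 1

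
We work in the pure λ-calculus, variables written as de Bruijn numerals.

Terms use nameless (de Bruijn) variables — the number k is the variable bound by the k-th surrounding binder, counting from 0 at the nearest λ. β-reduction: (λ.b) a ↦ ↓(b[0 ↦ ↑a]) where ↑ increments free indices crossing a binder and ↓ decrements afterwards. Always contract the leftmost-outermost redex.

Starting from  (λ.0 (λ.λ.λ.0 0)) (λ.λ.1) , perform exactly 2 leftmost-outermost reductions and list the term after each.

Answer: after 2 steps: λ.λ.λ.λ.0 0

Derivation:
  start: (λ.0 (λ.λ.λ.0 0)) (λ.λ.1)
  step 1: (λ.λ.1) (λ.λ.λ.0 0)
  step 2: λ.λ.λ.λ.0 0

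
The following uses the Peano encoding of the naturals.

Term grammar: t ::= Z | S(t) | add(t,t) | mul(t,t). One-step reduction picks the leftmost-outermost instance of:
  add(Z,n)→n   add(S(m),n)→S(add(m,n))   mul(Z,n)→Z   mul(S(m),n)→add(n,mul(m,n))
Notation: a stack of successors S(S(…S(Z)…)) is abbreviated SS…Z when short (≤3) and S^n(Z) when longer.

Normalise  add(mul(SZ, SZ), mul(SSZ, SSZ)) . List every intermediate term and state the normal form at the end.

Answer: normal form = S^5(Z)  (in 15 steps)

Working:
  start: add(mul(SZ, SZ), mul(SSZ, SSZ))
  →1  add(add(SZ, mul(Z, SZ)), mul(SSZ, SSZ))
  →2  add(S(add(Z, mul(Z, SZ))), mul(SSZ, SSZ))
  →3  S(add(add(Z, mul(Z, SZ)), mul(SSZ, SSZ)))
  →4  S(add(mul(Z, SZ), mul(SSZ, SSZ)))
  →5  S(add(Z, mul(SSZ, SSZ)))
  →6  S(mul(SSZ, SSZ))
  →7  S(add(SSZ, mul(SZ, SSZ)))
  →8  S(S(add(SZ, mul(SZ, SSZ))))
  →9  S(S(S(add(Z, mul(SZ, SSZ)))))
  →10  S(S(S(mul(SZ, SSZ))))
  →11  S(S(S(add(SSZ, mul(Z, SSZ)))))
  →12  S(S(S(S(add(SZ, mul(Z, SSZ))))))
  →13  S(S(S(S(S(add(Z, mul(Z, SSZ)))))))
  →14  S(S(S(S(S(mul(Z, SSZ))))))
  →15  S^5(Z)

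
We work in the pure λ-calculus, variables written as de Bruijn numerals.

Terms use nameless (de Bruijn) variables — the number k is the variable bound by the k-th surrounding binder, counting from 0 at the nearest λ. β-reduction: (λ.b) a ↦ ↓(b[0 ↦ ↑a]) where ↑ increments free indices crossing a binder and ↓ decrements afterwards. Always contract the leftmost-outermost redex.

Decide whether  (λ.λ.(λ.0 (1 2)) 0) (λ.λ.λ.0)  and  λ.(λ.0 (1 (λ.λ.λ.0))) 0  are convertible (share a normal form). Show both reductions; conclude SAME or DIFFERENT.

Term A:
  start: (λ.λ.(λ.0 (1 2)) 0) (λ.λ.λ.0)
  [1] λ.(λ.0 (1 (λ.λ.λ.0))) 0
  [2] λ.0 (0 (λ.λ.λ.0))

Term B:
  start: λ.(λ.0 (1 (λ.λ.λ.0))) 0
  [1] λ.0 (0 (λ.λ.λ.0))

Answer: SAME — A ⇓ λ.0 (0 (λ.λ.λ.0)), B ⇓ λ.0 (0 (λ.λ.λ.0))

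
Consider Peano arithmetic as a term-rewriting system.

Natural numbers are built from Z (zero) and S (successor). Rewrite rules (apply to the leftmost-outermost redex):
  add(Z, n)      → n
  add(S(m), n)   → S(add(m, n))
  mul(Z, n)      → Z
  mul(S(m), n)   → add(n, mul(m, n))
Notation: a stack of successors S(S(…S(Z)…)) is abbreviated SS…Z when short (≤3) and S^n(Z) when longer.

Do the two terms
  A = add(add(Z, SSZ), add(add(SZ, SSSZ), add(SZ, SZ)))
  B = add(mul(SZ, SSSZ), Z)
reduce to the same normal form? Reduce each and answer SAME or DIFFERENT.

Term A:
  start: add(add(Z, SSZ), add(add(SZ, SSSZ), add(SZ, SZ)))
  →1  add(SSZ, add(add(SZ, SSSZ), add(SZ, SZ)))
  →2  S(add(SZ, add(add(SZ, SSSZ), add(SZ, SZ))))
  →3  S(S(add(Z, add(add(SZ, SSSZ), add(SZ, SZ)))))
  →4  S(S(add(add(SZ, SSSZ), add(SZ, SZ))))
  →5  S(S(add(S(add(Z, SSSZ)), add(SZ, SZ))))
  →6  S(S(S(add(add(Z, SSSZ), add(SZ, SZ)))))
  →7  S(S(S(add(SSSZ, add(SZ, SZ)))))
  →8  S(S(S(S(add(SSZ, add(SZ, SZ))))))
  →9  S(S(S(S(S(add(SZ, add(SZ, SZ)))))))
  →10  S(S(S(S(S(S(add(Z, add(SZ, SZ))))))))
  →11  S(S(S(S(S(S(add(SZ, SZ)))))))
  →12  S(S(S(S(S(S(S(add(Z, SZ))))))))
  →13  S^8(Z)

Term B:
  start: add(mul(SZ, SSSZ), Z)
  →1  add(add(SSSZ, mul(Z, SSSZ)), Z)
  →2  add(S(add(SSZ, mul(Z, SSSZ))), Z)
  →3  S(add(add(SSZ, mul(Z, SSSZ)), Z))
  →4  S(add(S(add(SZ, mul(Z, SSSZ))), Z))
  →5  S(S(add(add(SZ, mul(Z, SSSZ)), Z)))
  →6  S(S(add(S(add(Z, mul(Z, SSSZ))), Z)))
  →7  S(S(S(add(add(Z, mul(Z, SSSZ)), Z))))
  →8  S(S(S(add(mul(Z, SSSZ), Z))))
  →9  S(S(S(add(Z, Z))))
  →10  SSSZ

Answer: DIFFERENT — A ⇓ S^8(Z), B ⇓ SSSZ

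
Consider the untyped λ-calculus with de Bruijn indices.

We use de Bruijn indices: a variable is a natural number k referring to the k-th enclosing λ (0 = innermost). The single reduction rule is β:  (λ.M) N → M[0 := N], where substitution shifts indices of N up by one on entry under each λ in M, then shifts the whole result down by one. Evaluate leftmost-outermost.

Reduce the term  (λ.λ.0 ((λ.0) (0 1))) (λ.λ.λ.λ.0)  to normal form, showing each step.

  start: (λ.λ.0 ((λ.0) (0 1))) (λ.λ.λ.λ.0)
  →1  λ.0 ((λ.0) (0 (λ.λ.λ.λ.0)))
  →2  λ.0 (0 (λ.λ.λ.λ.0))

Answer: normal form = λ.0 (0 (λ.λ.λ.λ.0))  (in 2 steps)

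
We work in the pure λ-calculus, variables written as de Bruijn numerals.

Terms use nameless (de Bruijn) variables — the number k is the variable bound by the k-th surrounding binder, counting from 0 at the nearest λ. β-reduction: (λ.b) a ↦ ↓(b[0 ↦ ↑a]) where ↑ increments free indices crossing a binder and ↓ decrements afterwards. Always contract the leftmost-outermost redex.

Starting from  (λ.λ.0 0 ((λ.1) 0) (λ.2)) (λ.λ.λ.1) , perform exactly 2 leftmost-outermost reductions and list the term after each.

  start: (λ.λ.0 0 ((λ.1) 0) (λ.2)) (λ.λ.λ.1)
  step 1: λ.0 0 ((λ.1) 0) (λ.λ.λ.λ.1)
  step 2: λ.0 0 0 (λ.λ.λ.λ.1)

Answer: after 2 steps: λ.0 0 0 (λ.λ.λ.λ.1)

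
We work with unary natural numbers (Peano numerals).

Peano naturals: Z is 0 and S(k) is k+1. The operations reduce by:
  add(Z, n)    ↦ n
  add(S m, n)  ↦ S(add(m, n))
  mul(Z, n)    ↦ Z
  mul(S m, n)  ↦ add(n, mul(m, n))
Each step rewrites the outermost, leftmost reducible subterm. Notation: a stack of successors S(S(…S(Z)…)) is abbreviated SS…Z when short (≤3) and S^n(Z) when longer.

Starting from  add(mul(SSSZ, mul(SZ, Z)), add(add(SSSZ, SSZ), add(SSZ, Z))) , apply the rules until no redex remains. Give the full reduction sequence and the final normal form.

Answer: normal form = S^7(Z)  (in 30 steps)

Derivation:
  start: add(mul(SSSZ, mul(SZ, Z)), add(add(SSSZ, SSZ), add(SSZ, Z)))
  [1] add(add(mul(SZ, Z), mul(SSZ, mul(SZ, Z))), add(add(SSSZ, SSZ), add(SSZ, Z)))
  [2] add(add(add(Z, mul(Z, Z)), mul(SSZ, mul(SZ, Z))), add(add(SSSZ, SSZ), add(SSZ, Z)))
  [3] add(add(mul(Z, Z), mul(SSZ, mul(SZ, Z))), add(add(SSSZ, SSZ), add(SSZ, Z)))
  [4] add(add(Z, mul(SSZ, mul(SZ, Z))), add(add(SSSZ, SSZ), add(SSZ, Z)))
  [5] add(mul(SSZ, mul(SZ, Z)), add(add(SSSZ, SSZ), add(SSZ, Z)))
  [6] add(add(mul(SZ, Z), mul(SZ, mul(SZ, Z))), add(add(SSSZ, SSZ), add(SSZ, Z)))
  [7] add(add(add(Z, mul(Z, Z)), mul(SZ, mul(SZ, Z))), add(add(SSSZ, SSZ), add(SSZ, Z)))
  [8] add(add(mul(Z, Z), mul(SZ, mul(SZ, Z))), add(add(SSSZ, SSZ), add(SSZ, Z)))
  [9] add(add(Z, mul(SZ, mul(SZ, Z))), add(add(SSSZ, SSZ), add(SSZ, Z)))
  [10] add(mul(SZ, mul(SZ, Z)), add(add(SSSZ, SSZ), add(SSZ, Z)))
  [11] add(add(mul(SZ, Z), mul(Z, mul(SZ, Z))), add(add(SSSZ, SSZ), add(SSZ, Z)))
  [12] add(add(add(Z, mul(Z, Z)), mul(Z, mul(SZ, Z))), add(add(SSSZ, SSZ), add(SSZ, Z)))
  [13] add(add(mul(Z, Z), mul(Z, mul(SZ, Z))), add(add(SSSZ, SSZ), add(SSZ, Z)))
  [14] add(add(Z, mul(Z, mul(SZ, Z))), add(add(SSSZ, SSZ), add(SSZ, Z)))
  [15] add(mul(Z, mul(SZ, Z)), add(add(SSSZ, SSZ), add(SSZ, Z)))
  [16] add(Z, add(add(SSSZ, SSZ), add(SSZ, Z)))
  [17] add(add(SSSZ, SSZ), add(SSZ, Z))
  [18] add(S(add(SSZ, SSZ)), add(SSZ, Z))
  [19] S(add(add(SSZ, SSZ), add(SSZ, Z)))
  [20] S(add(S(add(SZ, SSZ)), add(SSZ, Z)))
  [21] S(S(add(add(SZ, SSZ), add(SSZ, Z))))
  [22] S(S(add(S(add(Z, SSZ)), add(SSZ, Z))))
  [23] S(S(S(add(add(Z, SSZ), add(SSZ, Z)))))
  [24] S(S(S(add(SSZ, add(SSZ, Z)))))
  [25] S(S(S(S(add(SZ, add(SSZ, Z))))))
  [26] S(S(S(S(S(add(Z, add(SSZ, Z)))))))
  [27] S(S(S(S(S(add(SSZ, Z))))))
  [28] S(S(S(S(S(S(add(SZ, Z)))))))
  [29] S(S(S(S(S(S(S(add(Z, Z))))))))
  [30] S^7(Z)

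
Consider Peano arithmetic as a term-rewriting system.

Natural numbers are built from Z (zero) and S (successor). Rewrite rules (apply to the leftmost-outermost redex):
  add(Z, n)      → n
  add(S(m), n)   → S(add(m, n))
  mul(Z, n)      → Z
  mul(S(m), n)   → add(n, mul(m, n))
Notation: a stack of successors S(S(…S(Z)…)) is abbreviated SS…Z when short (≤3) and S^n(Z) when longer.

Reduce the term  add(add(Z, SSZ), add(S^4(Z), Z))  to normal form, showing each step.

Answer: normal form = S^6(Z)  (in 9 steps)

Working:
  start: add(add(Z, SSZ), add(S^4(Z), Z))
  →1  add(SSZ, add(S^4(Z), Z))
  →2  S(add(SZ, add(S^4(Z), Z)))
  →3  S(S(add(Z, add(S^4(Z), Z))))
  →4  S(S(add(S^4(Z), Z)))
  →5  S(S(S(add(SSSZ, Z))))
  →6  S(S(S(S(add(SSZ, Z)))))
  →7  S(S(S(S(S(add(SZ, Z))))))
  →8  S(S(S(S(S(S(add(Z, Z)))))))
  →9  S^6(Z)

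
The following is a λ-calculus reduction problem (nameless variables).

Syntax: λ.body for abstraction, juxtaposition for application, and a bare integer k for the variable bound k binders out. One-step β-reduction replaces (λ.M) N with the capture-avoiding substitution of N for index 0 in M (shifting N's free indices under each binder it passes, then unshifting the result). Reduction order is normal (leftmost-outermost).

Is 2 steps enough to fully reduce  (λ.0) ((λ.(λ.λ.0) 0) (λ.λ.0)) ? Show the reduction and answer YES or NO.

Answer: NO — after 2 steps the term is (λ.λ.0) (λ.λ.0), not yet normal

Reduction:
  start: (λ.0) ((λ.(λ.λ.0) 0) (λ.λ.0))
  →1  (λ.(λ.λ.0) 0) (λ.λ.0)
  →2  (λ.λ.0) (λ.λ.0)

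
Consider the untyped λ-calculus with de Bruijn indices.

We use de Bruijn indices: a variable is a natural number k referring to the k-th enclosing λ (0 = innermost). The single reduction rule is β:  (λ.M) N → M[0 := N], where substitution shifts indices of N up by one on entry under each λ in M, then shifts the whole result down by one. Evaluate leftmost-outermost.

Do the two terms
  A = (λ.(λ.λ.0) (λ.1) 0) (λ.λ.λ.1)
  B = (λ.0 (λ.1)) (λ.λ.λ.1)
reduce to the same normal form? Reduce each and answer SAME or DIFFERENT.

Answer: DIFFERENT — A ⇓ λ.λ.λ.1, B ⇓ λ.λ.1

Derivation:
Term A:
  start: (λ.(λ.λ.0) (λ.1) 0) (λ.λ.λ.1)
  step 1: (λ.λ.0) (λ.λ.λ.λ.1) (λ.λ.λ.1)
  step 2: (λ.0) (λ.λ.λ.1)
  step 3: λ.λ.λ.1

Term B:
  start: (λ.0 (λ.1)) (λ.λ.λ.1)
  step 1: (λ.λ.λ.1) (λ.λ.λ.λ.1)
  step 2: λ.λ.1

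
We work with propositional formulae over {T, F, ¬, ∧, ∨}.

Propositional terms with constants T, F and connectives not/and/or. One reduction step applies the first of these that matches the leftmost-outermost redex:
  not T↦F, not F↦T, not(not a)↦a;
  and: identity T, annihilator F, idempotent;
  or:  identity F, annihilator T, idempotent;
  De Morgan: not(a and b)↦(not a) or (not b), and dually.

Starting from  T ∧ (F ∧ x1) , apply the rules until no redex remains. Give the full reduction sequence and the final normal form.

Answer: normal form = F  (in 2 steps)

Reduction:
  start: T ∧ (F ∧ x1)
  step 1: F ∧ x1
  step 2: F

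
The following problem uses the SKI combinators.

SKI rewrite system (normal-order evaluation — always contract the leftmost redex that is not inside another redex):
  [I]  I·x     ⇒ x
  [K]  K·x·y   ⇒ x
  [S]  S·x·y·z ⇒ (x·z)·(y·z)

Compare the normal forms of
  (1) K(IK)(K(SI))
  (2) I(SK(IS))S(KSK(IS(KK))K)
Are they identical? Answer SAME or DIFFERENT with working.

Answer: DIFFERENT — A ⇓ K, B ⇓ S(S(S(KK))K)

Working:
Term A:
  start: K(IK)(K(SI))
  →1  IK
  →2  K

Term B:
  start: I(SK(IS))S(KSK(IS(KK))K)
  →1  SK(IS)S(KSK(IS(KK))K)
  →2  KS(ISS)(KSK(IS(KK))K)
  →3  S(KSK(IS(KK))K)
  →4  S(S(IS(KK))K)
  →5  S(S(S(KK))K)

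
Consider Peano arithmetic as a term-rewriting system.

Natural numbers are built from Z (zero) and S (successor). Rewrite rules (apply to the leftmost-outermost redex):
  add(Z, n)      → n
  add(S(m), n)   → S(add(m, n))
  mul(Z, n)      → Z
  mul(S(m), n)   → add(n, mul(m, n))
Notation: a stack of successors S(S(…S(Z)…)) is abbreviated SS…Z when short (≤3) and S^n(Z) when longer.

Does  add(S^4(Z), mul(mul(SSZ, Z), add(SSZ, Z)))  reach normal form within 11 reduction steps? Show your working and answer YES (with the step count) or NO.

  start: add(S^4(Z), mul(mul(SSZ, Z), add(SSZ, Z)))
  [1] S(add(SSSZ, mul(mul(SSZ, Z), add(SSZ, Z))))
  [2] S(S(add(SSZ, mul(mul(SSZ, Z), add(SSZ, Z)))))
  [3] S(S(S(add(SZ, mul(mul(SSZ, Z), add(SSZ, Z))))))
  [4] S(S(S(S(add(Z, mul(mul(SSZ, Z), add(SSZ, Z)))))))
  [5] S(S(S(S(mul(mul(SSZ, Z), add(SSZ, Z))))))
  [6] S(S(S(S(mul(add(Z, mul(SZ, Z)), add(SSZ, Z))))))
  [7] S(S(S(S(mul(mul(SZ, Z), add(SSZ, Z))))))
  [8] S(S(S(S(mul(add(Z, mul(Z, Z)), add(SSZ, Z))))))
  [9] S(S(S(S(mul(mul(Z, Z), add(SSZ, Z))))))
  [10] S(S(S(S(mul(Z, add(SSZ, Z))))))
  [11] S^4(Z)

Answer: YES — reaches normal form S^4(Z) in 11 ≤ 11 steps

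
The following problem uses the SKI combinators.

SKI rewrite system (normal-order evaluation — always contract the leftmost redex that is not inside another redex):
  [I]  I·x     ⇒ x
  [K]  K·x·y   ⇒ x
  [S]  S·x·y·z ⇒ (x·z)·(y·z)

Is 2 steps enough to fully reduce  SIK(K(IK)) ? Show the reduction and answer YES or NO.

  start: SIK(K(IK))
  [1] I(K(IK))(K(K(IK)))
  [2] K(IK)(K(K(IK)))

Answer: NO — after 2 steps the term is K(IK)(K(K(IK))), not yet normal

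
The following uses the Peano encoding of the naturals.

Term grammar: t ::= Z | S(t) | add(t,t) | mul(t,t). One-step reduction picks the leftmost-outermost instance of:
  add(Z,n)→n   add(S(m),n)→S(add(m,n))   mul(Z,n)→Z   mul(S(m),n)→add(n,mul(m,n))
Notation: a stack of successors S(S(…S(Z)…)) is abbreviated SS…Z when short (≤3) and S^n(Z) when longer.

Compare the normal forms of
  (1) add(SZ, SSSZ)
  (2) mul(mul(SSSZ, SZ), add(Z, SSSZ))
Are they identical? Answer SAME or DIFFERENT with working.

Answer: DIFFERENT — A ⇓ S^4(Z), B ⇓ S^9(Z)

Reduction:
Term A:
  start: add(SZ, SSSZ)
  →1  S(add(Z, SSSZ))
  →2  S^4(Z)

Term B:
  start: mul(mul(SSSZ, SZ), add(Z, SSSZ))
  →1  mul(add(SZ, mul(SSZ, SZ)), add(Z, SSSZ))
  →2  mul(S(add(Z, mul(SSZ, SZ))), add(Z, SSSZ))
  →3  add(add(Z, SSSZ), mul(add(Z, mul(SSZ, SZ)), add(Z, SSSZ)))
  →4  add(SSSZ, mul(add(Z, mul(SSZ, SZ)), add(Z, SSSZ)))
  →5  S(add(SSZ, mul(add(Z, mul(SSZ, SZ)), add(Z, SSSZ))))
  →6  S(S(add(SZ, mul(add(Z, mul(SSZ, SZ)), add(Z, SSSZ)))))
  →7  S(S(S(add(Z, mul(add(Z, mul(SSZ, SZ)), add(Z, SSSZ))))))
  →8  S(S(S(mul(add(Z, mul(SSZ, SZ)), add(Z, SSSZ)))))
  →9  S(S(S(mul(mul(SSZ, SZ), add(Z, SSSZ)))))
  →10  S(S(S(mul(add(SZ, mul(SZ, SZ)), add(Z, SSSZ)))))
  →11  S(S(S(mul(S(add(Z, mul(SZ, SZ))), add(Z, SSSZ)))))
  →12  S(S(S(add(add(Z, SSSZ), mul(add(Z, mul(SZ, SZ)), add(Z, SSSZ))))))
  →13  S(S(S(add(SSSZ, mul(add(Z, mul(SZ, SZ)), add(Z, SSSZ))))))
  →14  S(S(S(S(add(SSZ, mul(add(Z, mul(SZ, SZ)), add(Z, SSSZ)))))))
  →15  S(S(S(S(S(add(SZ, mul(add(Z, mul(SZ, SZ)), add(Z, SSSZ))))))))
  →16  S(S(S(S(S(S(add(Z, mul(add(Z, mul(SZ, SZ)), add(Z, SSSZ)))))))))
  →17  S(S(S(S(S(S(mul(add(Z, mul(SZ, SZ)), add(Z, SSSZ))))))))
  →18  S(S(S(S(S(S(mul(mul(SZ, SZ), add(Z, SSSZ))))))))
  →19  S(S(S(S(S(S(mul(add(SZ, mul(Z, SZ)), add(Z, SSSZ))))))))
  →20  S(S(S(S(S(S(mul(S(add(Z, mul(Z, SZ))), add(Z, SSSZ))))))))
  →21  S(S(S(S(S(S(add(add(Z, SSSZ), mul(add(Z, mul(Z, SZ)), add(Z, SSSZ)))))))))
  →22  S(S(S(S(S(S(add(SSSZ, mul(add(Z, mul(Z, SZ)), add(Z, SSSZ)))))))))
  →23  S(S(S(S(S(S(S(add(SSZ, mul(add(Z, mul(Z, SZ)), add(Z, SSSZ))))))))))
  →24  S(S(S(S(S(S(S(S(add(SZ, mul(add(Z, mul(Z, SZ)), add(Z, SSSZ)))))))))))
  →25  S(S(S(S(S(S(S(S(S(add(Z, mul(add(Z, mul(Z, SZ)), add(Z, SSSZ))))))))))))
  →26  S(S(S(S(S(S(S(S(S(mul(add(Z, mul(Z, SZ)), add(Z, SSSZ)))))))))))
  →27  S(S(S(S(S(S(S(S(S(mul(mul(Z, SZ), add(Z, SSSZ)))))))))))
  →28  S(S(S(S(S(S(S(S(S(mul(Z, add(Z, SSSZ)))))))))))
  →29  S^9(Z)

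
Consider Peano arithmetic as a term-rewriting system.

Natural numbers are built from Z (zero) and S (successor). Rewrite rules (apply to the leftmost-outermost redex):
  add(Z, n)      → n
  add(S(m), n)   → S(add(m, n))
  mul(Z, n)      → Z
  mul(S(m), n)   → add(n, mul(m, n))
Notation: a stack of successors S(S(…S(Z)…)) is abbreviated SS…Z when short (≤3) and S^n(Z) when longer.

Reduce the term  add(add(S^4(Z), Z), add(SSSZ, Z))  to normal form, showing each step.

Answer: normal form = S^7(Z)  (in 14 steps)

Working:
  start: add(add(S^4(Z), Z), add(SSSZ, Z))
  step 1: add(S(add(SSSZ, Z)), add(SSSZ, Z))
  step 2: S(add(add(SSSZ, Z), add(SSSZ, Z)))
  step 3: S(add(S(add(SSZ, Z)), add(SSSZ, Z)))
  step 4: S(S(add(add(SSZ, Z), add(SSSZ, Z))))
  step 5: S(S(add(S(add(SZ, Z)), add(SSSZ, Z))))
  step 6: S(S(S(add(add(SZ, Z), add(SSSZ, Z)))))
  step 7: S(S(S(add(S(add(Z, Z)), add(SSSZ, Z)))))
  step 8: S(S(S(S(add(add(Z, Z), add(SSSZ, Z))))))
  step 9: S(S(S(S(add(Z, add(SSSZ, Z))))))
  step 10: S(S(S(S(add(SSSZ, Z)))))
  step 11: S(S(S(S(S(add(SSZ, Z))))))
  step 12: S(S(S(S(S(S(add(SZ, Z)))))))
  step 13: S(S(S(S(S(S(S(add(Z, Z))))))))
  step 14: S^7(Z)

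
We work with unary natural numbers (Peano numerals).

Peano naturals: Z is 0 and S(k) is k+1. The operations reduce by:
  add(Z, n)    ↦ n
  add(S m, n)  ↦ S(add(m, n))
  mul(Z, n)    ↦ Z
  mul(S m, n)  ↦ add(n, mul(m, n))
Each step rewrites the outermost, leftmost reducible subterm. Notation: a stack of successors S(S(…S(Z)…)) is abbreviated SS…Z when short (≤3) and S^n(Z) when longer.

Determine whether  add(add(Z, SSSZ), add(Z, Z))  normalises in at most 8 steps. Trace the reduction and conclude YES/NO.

Answer: YES — reaches normal form SSSZ in 6 ≤ 8 steps

Reduction:
  start: add(add(Z, SSSZ), add(Z, Z))
  step 1: add(SSSZ, add(Z, Z))
  step 2: S(add(SSZ, add(Z, Z)))
  step 3: S(S(add(SZ, add(Z, Z))))
  step 4: S(S(S(add(Z, add(Z, Z)))))
  step 5: S(S(S(add(Z, Z))))
  step 6: SSSZ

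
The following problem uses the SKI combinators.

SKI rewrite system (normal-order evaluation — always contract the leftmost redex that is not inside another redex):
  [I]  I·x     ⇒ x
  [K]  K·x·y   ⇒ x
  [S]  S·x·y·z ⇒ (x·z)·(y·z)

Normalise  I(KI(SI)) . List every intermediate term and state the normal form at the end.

Answer: normal form = I  (in 2 steps)

Working:
  start: I(KI(SI))
  →1  KI(SI)
  →2  I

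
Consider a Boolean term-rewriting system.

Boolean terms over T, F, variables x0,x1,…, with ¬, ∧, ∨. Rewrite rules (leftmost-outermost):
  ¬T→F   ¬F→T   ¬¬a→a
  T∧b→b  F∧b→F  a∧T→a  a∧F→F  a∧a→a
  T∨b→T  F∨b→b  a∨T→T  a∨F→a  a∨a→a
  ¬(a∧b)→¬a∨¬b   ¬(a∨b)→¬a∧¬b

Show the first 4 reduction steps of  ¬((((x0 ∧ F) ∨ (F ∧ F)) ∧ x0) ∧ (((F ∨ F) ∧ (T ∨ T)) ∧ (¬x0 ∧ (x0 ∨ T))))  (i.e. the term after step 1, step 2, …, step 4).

Answer: after 4 steps: (((¬x0 ∨ ¬F) ∧ ¬(F ∧ F)) ∨ ¬x0) ∨ ¬(((F ∨ F) ∧ (T ∨ T)) ∧ (¬x0 ∧ (x0 ∨ T)))

Derivation:
  start: ¬((((x0 ∧ F) ∨ (F ∧ F)) ∧ x0) ∧ (((F ∨ F) ∧ (T ∨ T)) ∧ (¬x0 ∧ (x0 ∨ T))))
  step 1: ¬(((x0 ∧ F) ∨ (F ∧ F)) ∧ x0) ∨ ¬(((F ∨ F) ∧ (T ∨ T)) ∧ (¬x0 ∧ (x0 ∨ T)))
  step 2: (¬((x0 ∧ F) ∨ (F ∧ F)) ∨ ¬x0) ∨ ¬(((F ∨ F) ∧ (T ∨ T)) ∧ (¬x0 ∧ (x0 ∨ T)))
  step 3: ((¬(x0 ∧ F) ∧ ¬(F ∧ F)) ∨ ¬x0) ∨ ¬(((F ∨ F) ∧ (T ∨ T)) ∧ (¬x0 ∧ (x0 ∨ T)))
  step 4: (((¬x0 ∨ ¬F) ∧ ¬(F ∧ F)) ∨ ¬x0) ∨ ¬(((F ∨ F) ∧ (T ∨ T)) ∧ (¬x0 ∧ (x0 ∨ T)))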